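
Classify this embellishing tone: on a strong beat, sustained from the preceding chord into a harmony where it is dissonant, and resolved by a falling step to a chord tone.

Approach: by preparation — the pitch is first a chord tone, then held (tied or repeated) while the harmony changes under it. Departure: down by step. Metric position: strong.
A prepared dissonance that resolves downward by step — a suspension. (The same figure resolving upward would be a retardation.)

Suspension.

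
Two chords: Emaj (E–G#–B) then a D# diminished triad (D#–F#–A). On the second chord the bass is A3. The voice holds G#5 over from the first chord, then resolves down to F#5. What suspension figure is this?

7–6 suspension.

At the second chord the bass is A3. The suspended G#5 lies a seventh above the bass; after resolving down by step to F#5, the interval above the bass becomes a sixth.
Suspension figures are named by those two intervals: 7–6.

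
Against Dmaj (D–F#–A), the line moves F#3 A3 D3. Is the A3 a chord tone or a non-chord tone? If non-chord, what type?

D major triad contains D, F#, A; A is the fifth, so it is a chord tone.

Chord tone (the fifth of D major triad).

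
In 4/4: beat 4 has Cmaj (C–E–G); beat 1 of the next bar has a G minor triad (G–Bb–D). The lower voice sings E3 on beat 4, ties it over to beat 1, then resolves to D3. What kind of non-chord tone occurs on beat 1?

The harmony at that moment is G minor triad (G, Bb, D); E3 is not a chord tone.
It is held over (the same pitch as the preceding E3) and left by step down to D3.
Held over from the previous chord and resolving down by step — a suspension.

Suspension.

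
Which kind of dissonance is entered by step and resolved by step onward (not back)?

Approach: by step. Departure: by step, continuing in the same direction.
Stepwise on both sides with no change of direction means the note fills in the space between two different chord tones — a passing tone. (Had it turned back to its starting note it would be a neighbor tone instead.)

Passing tone.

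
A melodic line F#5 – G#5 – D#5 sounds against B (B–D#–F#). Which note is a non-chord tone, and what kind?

G#5 is an escape tone.

The harmony at that moment is B major triad (B, D#, F#); G#5 is not a chord tone.
It is approached by step up from F#5 and left by leap down to D#5.
Step in, leap out — an escape tone.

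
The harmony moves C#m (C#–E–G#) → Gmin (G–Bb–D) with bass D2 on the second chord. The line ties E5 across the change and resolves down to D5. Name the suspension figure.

9–8 suspension.

At the second chord the bass is D2. The suspended E5 lies a ninth above the bass; after resolving down by step to D5, the interval above the bass becomes an octave.
Suspension figures are named by those two intervals: 9–8.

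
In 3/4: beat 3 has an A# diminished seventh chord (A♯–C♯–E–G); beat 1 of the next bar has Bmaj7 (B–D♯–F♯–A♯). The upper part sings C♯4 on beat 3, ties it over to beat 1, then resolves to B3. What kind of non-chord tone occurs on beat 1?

Suspension.

The harmony at that moment is B major seventh chord (B, D♯, F♯, A♯); C♯4 is not a chord tone.
It is held over (the same pitch as the preceding C♯4) and left by step down to B3.
Held over from the previous chord and resolving down by step — a suspension.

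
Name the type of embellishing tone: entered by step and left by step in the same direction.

Passing tone.

Approach: by step. Departure: by step, continuing in the same direction.
Stepwise on both sides with no change of direction means the note fills in the space between two different chord tones — a passing tone. (Had it turned back to its starting note it would be a neighbor tone instead.)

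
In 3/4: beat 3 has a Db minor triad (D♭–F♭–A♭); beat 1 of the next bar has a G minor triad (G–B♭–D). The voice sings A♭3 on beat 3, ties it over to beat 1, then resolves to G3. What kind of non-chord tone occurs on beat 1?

Suspension.

The harmony at that moment is G minor triad (G, B♭, D); A♭3 is not a chord tone.
It is held over (the same pitch as the preceding A♭3) and left by step down to G3.
Held over from the previous chord and resolving down by step — a suspension.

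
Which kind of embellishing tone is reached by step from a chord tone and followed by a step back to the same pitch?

Neighbor tone.

Approach: by step. Departure: by step in the opposite direction, back to the starting pitch.
Stepwise on both sides but reversing to return to the same chord tone — a neighbor tone. (Had it continued onward in the same direction it would be a passing tone instead.)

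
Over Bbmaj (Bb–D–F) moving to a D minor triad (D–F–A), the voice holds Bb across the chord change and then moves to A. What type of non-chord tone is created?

Bb is a suspension.

The harmony at that moment is D minor triad (D, F, A); Bb is not a chord tone.
It is held over (the same pitch as the preceding Bb) and left by step down to A.
Held over from the previous chord and resolving down by step — a suspension.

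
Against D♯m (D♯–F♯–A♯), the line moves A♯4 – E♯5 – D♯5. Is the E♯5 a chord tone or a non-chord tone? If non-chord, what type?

Non-chord tone — an appoggiatura.

The harmony at that moment is D♯ minor triad (D♯, F♯, A♯); E♯5 is not a chord tone.
It is approached by leap up from A♯4 and left by step down to D♯5.
Leap in, step out — an appoggiatura.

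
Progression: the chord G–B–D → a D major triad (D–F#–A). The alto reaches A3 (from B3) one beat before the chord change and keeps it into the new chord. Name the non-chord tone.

The harmony at that moment is G major triad (G, B, D); A3 is not a chord tone.
It is approached by step down from B3 and then sustained as the same pitch into the next harmony.
Arriving early and becoming a chord tone when the harmony changes — an anticipation.

A3 is an anticipation.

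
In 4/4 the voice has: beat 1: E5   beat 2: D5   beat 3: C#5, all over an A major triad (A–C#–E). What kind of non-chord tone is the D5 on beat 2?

The harmony at that moment is A major triad (A, C#, E); D5 is not a chord tone.
It is approached by step down from E5 and left by step down to C#5.
Step in, step out in the same direction — a passing tone.

Passing tone.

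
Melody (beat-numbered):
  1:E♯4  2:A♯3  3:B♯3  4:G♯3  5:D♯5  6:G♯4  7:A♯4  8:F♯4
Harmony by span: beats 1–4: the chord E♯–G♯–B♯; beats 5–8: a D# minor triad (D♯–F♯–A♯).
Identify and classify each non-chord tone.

A♯3 (beat 2) — appoggiatura; G♯4 (beat 6) — appoggiatura.

The harmony at that moment is E♯ minor triad (E♯, G♯, B♯); A♯3 is not a chord tone.
It is approached by leap down from E♯4 and left by step up to B♯3.
Leap in, step out — an appoggiatura.
The harmony at that moment is D♯ minor triad (D♯, F♯, A♯); G♯4 is not a chord tone.
It is approached by leap down from D♯5 and left by step up to A♯4.
Leap in, step out — an appoggiatura.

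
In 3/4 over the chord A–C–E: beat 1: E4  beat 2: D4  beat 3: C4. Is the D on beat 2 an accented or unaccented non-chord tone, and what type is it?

The harmony at that moment is A minor triad (A, C, E); D4 is not a chord tone.
It is approached by step down from E4 and left by step down to C4.
Step in, step out in the same direction — a passing tone.
It falls on a weak beat, so it is unaccented.

Unaccented passing tone.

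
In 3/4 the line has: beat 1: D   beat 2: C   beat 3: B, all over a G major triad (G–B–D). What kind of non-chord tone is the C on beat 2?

Passing tone.

The harmony at that moment is G major triad (G, B, D); C is not a chord tone.
It is approached by step down from D and left by step down to B.
Step in, step out in the same direction — a passing tone.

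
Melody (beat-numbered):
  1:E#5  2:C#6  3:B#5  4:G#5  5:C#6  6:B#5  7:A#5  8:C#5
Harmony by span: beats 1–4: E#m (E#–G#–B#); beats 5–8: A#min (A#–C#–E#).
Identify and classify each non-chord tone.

The harmony at that moment is E# minor triad (E#, G#, B#); C#6 is not a chord tone.
It is approached by leap up from E#5 and left by step down to B#5.
Leap in, step out — an appoggiatura.
The harmony at that moment is A# minor triad (A#, C#, E#); B#5 is not a chord tone.
It is approached by step down from C#6 and left by step down to A#5.
Step in, step out in the same direction — a passing tone.

C#6 (beat 2) — appoggiatura; B#5 (beat 6) — passing tone.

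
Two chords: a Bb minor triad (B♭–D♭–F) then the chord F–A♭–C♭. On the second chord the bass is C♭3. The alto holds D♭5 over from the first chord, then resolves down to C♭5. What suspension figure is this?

At the second chord the bass is C♭3. The suspended D♭5 lies a ninth above the bass; after resolving down by step to C♭5, the interval above the bass becomes an octave.
Suspension figures are named by those two intervals: 9–8.

9–8 suspension.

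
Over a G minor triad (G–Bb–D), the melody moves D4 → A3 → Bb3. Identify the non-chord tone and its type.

A3 is an appoggiatura.

The harmony at that moment is G minor triad (G, Bb, D); A3 is not a chord tone.
It is approached by leap down from D4 and left by step up to Bb3.
Leap in, step out — an appoggiatura.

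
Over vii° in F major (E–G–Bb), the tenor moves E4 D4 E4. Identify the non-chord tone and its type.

D4 is a neighbor tone.

The harmony at that moment is E diminished triad (E, G, Bb); D4 is not a chord tone.
It is approached by step down from E4 and left by step up to E4.
Step away and step back to the same note — a neighbor tone (lower neighbor).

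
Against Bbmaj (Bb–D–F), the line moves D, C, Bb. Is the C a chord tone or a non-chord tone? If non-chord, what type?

The harmony at that moment is Bb major triad (Bb, D, F); C is not a chord tone.
It is approached by step down from D and left by step down to Bb.
Step in, step out in the same direction — a passing tone.

Non-chord tone — a passing tone.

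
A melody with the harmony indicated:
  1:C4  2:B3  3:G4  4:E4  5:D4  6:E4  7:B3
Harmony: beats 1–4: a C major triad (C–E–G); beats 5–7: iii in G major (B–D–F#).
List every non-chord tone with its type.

B3 (beat 2) — escape tone; E4 (beat 6) — escape tone.

The harmony at that moment is C major triad (C, E, G); B3 is not a chord tone.
It is approached by step down from C4 and left by leap up to G4.
Step in, leap out — an escape tone.
The harmony at that moment is B minor triad (B, D, F#); E4 is not a chord tone.
It is approached by step up from D4 and left by leap down to B3.
Step in, leap out — an escape tone.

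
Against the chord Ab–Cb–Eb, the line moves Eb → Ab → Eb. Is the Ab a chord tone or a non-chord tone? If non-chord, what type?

Ab minor triad contains Ab, Cb, Eb; Ab is the root, so it is a chord tone.

Chord tone (the root of Ab minor triad).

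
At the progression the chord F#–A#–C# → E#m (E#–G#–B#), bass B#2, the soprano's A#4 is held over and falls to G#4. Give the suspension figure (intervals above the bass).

7–6 suspension.

At the second chord the bass is B#2. The suspended A#4 lies a seventh above the bass; after resolving down by step to G#4, the interval above the bass becomes a sixth.
Suspension figures are named by those two intervals: 7–6.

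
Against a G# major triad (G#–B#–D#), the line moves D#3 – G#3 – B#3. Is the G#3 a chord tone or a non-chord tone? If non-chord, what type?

G# major triad contains G#, B#, D#; G# is the root, so it is a chord tone.

Chord tone (the root of G# major triad).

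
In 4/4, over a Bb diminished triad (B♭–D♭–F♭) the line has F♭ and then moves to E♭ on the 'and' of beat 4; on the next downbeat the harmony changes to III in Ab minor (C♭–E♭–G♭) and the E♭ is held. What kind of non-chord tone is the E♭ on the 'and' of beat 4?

Anticipation.

The harmony at that moment is B♭ diminished triad (B♭, D♭, F♭); E♭ is not a chord tone.
It is approached by step down from F♭ and then sustained as the same pitch into the next harmony.
Arriving early and becoming a chord tone when the harmony changes — an anticipation.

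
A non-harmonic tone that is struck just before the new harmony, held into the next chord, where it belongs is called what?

Anticipation.

Approach: ahead of the chord change (typically by step), so it is dissonant against the current harmony. Departure: none — the same pitch is restated or held and is a chord tone of the new harmony.
Dissonant first, consonant once the harmony catches up: the note simply arrives early — an anticipation. (The reverse timing, consonant first and dissonant after the change, would be a suspension or retardation.)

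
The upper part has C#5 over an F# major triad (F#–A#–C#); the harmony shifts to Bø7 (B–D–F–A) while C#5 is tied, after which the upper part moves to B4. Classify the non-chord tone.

C#5 is a suspension.

The harmony at that moment is B half-diminished seventh chord (B, D, F, A); C#5 is not a chord tone.
It is held over (the same pitch as the preceding C#5) and left by step down to B4.
Held over from the previous chord and resolving down by step — a suspension.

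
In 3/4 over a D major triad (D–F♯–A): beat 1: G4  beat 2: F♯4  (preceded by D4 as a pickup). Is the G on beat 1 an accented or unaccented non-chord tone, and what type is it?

Accented appoggiatura.

The harmony at that moment is D major triad (D, F♯, A); G4 is not a chord tone.
It is approached by leap up from D4 and left by step down to F♯4.
Leap in, step out — an appoggiatura.
It falls on the downbeat, so it is accented.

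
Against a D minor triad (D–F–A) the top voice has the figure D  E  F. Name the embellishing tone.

The harmony at that moment is D minor triad (D, F, A); E is not a chord tone.
It is approached by step up from D and left by step up to F.
Step in, step out in the same direction — a passing tone.

E is a passing tone.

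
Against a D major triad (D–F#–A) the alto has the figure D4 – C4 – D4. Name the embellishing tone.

C4 is a neighbor tone.

The harmony at that moment is D major triad (D, F#, A); C4 is not a chord tone.
It is approached by step down from D4 and left by step up to D4.
Step away and step back to the same note — a neighbor tone (lower neighbor).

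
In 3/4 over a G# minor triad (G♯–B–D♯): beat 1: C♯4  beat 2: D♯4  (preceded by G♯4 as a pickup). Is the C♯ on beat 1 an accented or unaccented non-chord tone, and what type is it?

The harmony at that moment is G♯ minor triad (G♯, B, D♯); C♯4 is not a chord tone.
It is approached by leap down from G♯4 and left by step up to D♯4.
Leap in, step out — an appoggiatura.
It falls on the downbeat, so it is accented.

Accented appoggiatura.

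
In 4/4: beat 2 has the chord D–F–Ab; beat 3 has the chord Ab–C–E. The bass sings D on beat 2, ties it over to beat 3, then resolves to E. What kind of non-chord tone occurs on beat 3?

The harmony at that moment is Ab augmented triad (Ab, C, E); D is not a chord tone.
It is held over (the same pitch as the preceding D) and left by step up to E.
Held over from the previous chord and resolving up by step — a retardation.

Retardation.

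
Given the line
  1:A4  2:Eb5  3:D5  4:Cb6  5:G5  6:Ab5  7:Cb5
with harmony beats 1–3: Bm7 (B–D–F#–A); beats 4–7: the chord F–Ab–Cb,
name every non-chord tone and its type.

The harmony at that moment is B minor seventh chord (B, D, F#, A); Eb5 is not a chord tone.
It is approached by leap up from A4 and left by step down to D5.
Leap in, step out — an appoggiatura.
The harmony at that moment is F diminished triad (F, Ab, Cb); G5 is not a chord tone.
It is approached by leap down from Cb6 and left by step up to Ab5.
Leap in, step out — an appoggiatura.

Eb5 (beat 2) — appoggiatura; G5 (beat 5) — appoggiatura.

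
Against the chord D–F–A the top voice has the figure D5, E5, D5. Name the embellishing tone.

E5 is a neighbor tone.

The harmony at that moment is D minor triad (D, F, A); E5 is not a chord tone.
It is approached by step up from D5 and left by step down to D5.
Step away and step back to the same note — a neighbor tone (upper neighbor).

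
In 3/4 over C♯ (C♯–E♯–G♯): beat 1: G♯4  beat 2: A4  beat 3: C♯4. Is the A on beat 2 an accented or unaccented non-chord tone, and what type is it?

Unaccented escape tone.

The harmony at that moment is C♯ major triad (C♯, E♯, G♯); A4 is not a chord tone.
It is approached by step up from G♯4 and left by leap down to C♯4.
Step in, leap out — an escape tone.
It falls on a weak beat, so it is unaccented.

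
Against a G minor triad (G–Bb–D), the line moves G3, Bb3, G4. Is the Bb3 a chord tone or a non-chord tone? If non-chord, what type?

G minor triad contains G, Bb, D; Bb is the third, so it is a chord tone.

Chord tone (the third of G minor triad).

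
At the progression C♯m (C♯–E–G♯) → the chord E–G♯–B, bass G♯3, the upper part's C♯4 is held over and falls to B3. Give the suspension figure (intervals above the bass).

4–3 suspension.

At the second chord the bass is G♯3. The suspended C♯4 lies a fourth above the bass; after resolving down by step to B3, the interval above the bass becomes a third.
Suspension figures are named by those two intervals: 4–3.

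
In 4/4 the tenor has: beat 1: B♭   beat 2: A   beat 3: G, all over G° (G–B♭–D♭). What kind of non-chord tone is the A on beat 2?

The harmony at that moment is G diminished triad (G, B♭, D♭); A is not a chord tone.
It is approached by step down from B♭ and left by step down to G.
Step in, step out in the same direction — a passing tone.

Passing tone.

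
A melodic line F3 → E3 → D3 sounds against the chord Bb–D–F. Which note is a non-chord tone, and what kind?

E3 is a passing tone.

The harmony at that moment is Bb major triad (Bb, D, F); E3 is not a chord tone.
It is approached by step down from F3 and left by step down to D3.
Step in, step out in the same direction — a passing tone.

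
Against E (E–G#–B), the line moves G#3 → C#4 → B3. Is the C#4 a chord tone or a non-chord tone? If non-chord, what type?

Non-chord tone — an appoggiatura.

The harmony at that moment is E major triad (E, G#, B); C#4 is not a chord tone.
It is approached by leap up from G#3 and left by step down to B3.
Leap in, step out — an appoggiatura.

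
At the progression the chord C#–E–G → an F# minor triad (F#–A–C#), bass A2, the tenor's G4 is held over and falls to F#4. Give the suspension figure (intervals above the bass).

7–6 suspension.

At the second chord the bass is A2. The suspended G4 lies a seventh above the bass; after resolving down by step to F#4, the interval above the bass becomes a sixth.
Suspension figures are named by those two intervals: 7–6.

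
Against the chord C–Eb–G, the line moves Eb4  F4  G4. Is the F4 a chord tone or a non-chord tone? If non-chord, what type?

Non-chord tone — a passing tone.

The harmony at that moment is C minor triad (C, Eb, G); F4 is not a chord tone.
It is approached by step up from Eb4 and left by step up to G4.
Step in, step out in the same direction — a passing tone.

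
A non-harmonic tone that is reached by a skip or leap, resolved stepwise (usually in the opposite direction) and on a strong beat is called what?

Approach: by leap. Departure: by step. Metric position: strong.
Leap in, step out, in a metrically strong position — an appoggiatura. (It is the mirror image of the escape tone, which steps in and leaps out from a weak position.)

Appoggiatura.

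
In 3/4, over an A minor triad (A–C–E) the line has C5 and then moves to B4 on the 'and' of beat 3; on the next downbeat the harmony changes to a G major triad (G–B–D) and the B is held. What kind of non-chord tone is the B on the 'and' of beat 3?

Anticipation.

The harmony at that moment is A minor triad (A, C, E); B4 is not a chord tone.
It is approached by step down from C5 and then sustained as the same pitch into the next harmony.
Arriving early and becoming a chord tone when the harmony changes — an anticipation.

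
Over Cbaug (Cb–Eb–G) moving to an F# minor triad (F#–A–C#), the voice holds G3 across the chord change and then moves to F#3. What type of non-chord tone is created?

G3 is a suspension.

The harmony at that moment is F# minor triad (F#, A, C#); G3 is not a chord tone.
It is held over (the same pitch as the preceding G3) and left by step down to F#3.
Held over from the previous chord and resolving down by step — a suspension.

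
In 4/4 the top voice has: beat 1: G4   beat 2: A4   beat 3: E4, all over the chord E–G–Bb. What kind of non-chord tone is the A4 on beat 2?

The harmony at that moment is E diminished triad (E, G, Bb); A4 is not a chord tone.
It is approached by step up from G4 and left by leap down to E4.
Step in, leap out, on a weak beat — an escape tone.

Escape tone.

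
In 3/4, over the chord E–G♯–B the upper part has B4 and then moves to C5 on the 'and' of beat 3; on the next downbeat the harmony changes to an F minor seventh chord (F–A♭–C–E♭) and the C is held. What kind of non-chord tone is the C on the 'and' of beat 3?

Anticipation.

The harmony at that moment is E major triad (E, G♯, B); C5 is not a chord tone.
It is approached by step up from B4 and then sustained as the same pitch into the next harmony.
Arriving early and becoming a chord tone when the harmony changes — an anticipation.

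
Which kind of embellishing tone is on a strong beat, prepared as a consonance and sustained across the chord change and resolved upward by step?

Approach: by preparation — the pitch is first a chord tone, then held (tied or repeated) while the harmony changes under it. Departure: up by step. Metric position: strong.
A prepared dissonance that resolves upward by step — a retardation. (The same figure resolving downward would be a suspension.)

Retardation.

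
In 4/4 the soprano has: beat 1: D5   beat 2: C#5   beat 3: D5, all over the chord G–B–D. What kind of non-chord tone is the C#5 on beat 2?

Lower neighbor tone.

The harmony at that moment is G major triad (G, B, D); C#5 is not a chord tone.
It is approached by step down from D5 and left by step up to D5.
Step away and step back to the same note — a neighbor tone (lower neighbor).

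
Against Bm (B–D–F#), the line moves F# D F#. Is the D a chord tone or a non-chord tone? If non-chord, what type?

Chord tone (the third of B minor triad).

B minor triad contains B, D, F#; D is the third, so it is a chord tone.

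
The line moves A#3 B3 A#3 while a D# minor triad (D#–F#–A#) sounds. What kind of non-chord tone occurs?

The harmony at that moment is D# minor triad (D#, F#, A#); B3 is not a chord tone.
It is approached by step up from A#3 and left by step down to A#3.
Step away and step back to the same note — a neighbor tone (upper neighbor).

B3 is a neighbor tone.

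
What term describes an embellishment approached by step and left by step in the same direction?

Approach: by step. Departure: by step, continuing in the same direction.
Stepwise on both sides with no change of direction means the note fills in the space between two different chord tones — a passing tone. (Had it turned back to its starting note it would be a neighbor tone instead.)

Passing tone.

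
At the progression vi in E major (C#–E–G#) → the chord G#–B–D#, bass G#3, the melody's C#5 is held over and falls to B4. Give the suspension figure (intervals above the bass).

4–3 suspension.

At the second chord the bass is G#3. The suspended C#5 lies a fourth above the bass; after resolving down by step to B4, the interval above the bass becomes a third.
Suspension figures are named by those two intervals: 4–3.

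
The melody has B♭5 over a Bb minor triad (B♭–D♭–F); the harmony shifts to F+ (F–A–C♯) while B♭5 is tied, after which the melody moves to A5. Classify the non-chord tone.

B♭5 is a suspension.

The harmony at that moment is F augmented triad (F, A, C♯); B♭5 is not a chord tone.
It is held over (the same pitch as the preceding B♭5) and left by step down to A5.
Held over from the previous chord and resolving down by step — a suspension.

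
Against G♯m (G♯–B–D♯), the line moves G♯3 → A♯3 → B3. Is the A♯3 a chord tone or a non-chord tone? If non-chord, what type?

Non-chord tone — a passing tone.

The harmony at that moment is G♯ minor triad (G♯, B, D♯); A♯3 is not a chord tone.
It is approached by step up from G♯3 and left by step up to B3.
Step in, step out in the same direction — a passing tone.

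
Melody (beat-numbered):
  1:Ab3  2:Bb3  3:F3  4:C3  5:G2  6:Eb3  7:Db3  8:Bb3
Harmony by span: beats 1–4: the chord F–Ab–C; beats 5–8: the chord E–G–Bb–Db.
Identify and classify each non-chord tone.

Bb3 (beat 2) — escape tone; Eb3 (beat 6) — appoggiatura.

The harmony at that moment is F minor triad (F, Ab, C); Bb3 is not a chord tone.
It is approached by step up from Ab3 and left by leap down to F3.
Step in, leap out — an escape tone.
The harmony at that moment is E diminished seventh chord (E, G, Bb, Db); Eb3 is not a chord tone.
It is approached by leap up from G2 and left by step down to Db3.
Leap in, step out — an appoggiatura.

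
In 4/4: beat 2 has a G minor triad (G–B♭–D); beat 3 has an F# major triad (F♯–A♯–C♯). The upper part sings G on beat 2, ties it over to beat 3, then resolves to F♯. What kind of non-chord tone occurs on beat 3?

Suspension.

The harmony at that moment is F♯ major triad (F♯, A♯, C♯); G is not a chord tone.
It is held over (the same pitch as the preceding G) and left by step down to F♯.
Held over from the previous chord and resolving down by step — a suspension.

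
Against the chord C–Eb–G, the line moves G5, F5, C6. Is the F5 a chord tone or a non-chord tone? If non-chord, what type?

Non-chord tone — an escape tone.

The harmony at that moment is C minor triad (C, Eb, G); F5 is not a chord tone.
It is approached by step down from G5 and left by leap up to C6.
Step in, leap out — an escape tone.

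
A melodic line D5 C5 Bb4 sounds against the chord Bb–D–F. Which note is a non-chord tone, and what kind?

The harmony at that moment is Bb major triad (Bb, D, F); C5 is not a chord tone.
It is approached by step down from D5 and left by step down to Bb4.
Step in, step out in the same direction — a passing tone.

C5 is a passing tone.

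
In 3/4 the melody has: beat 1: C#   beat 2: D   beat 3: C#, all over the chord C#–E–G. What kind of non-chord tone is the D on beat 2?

The harmony at that moment is C# diminished triad (C#, E, G); D is not a chord tone.
It is approached by step up from C# and left by step down to C#.
Step away and step back to the same note — a neighbor tone (upper neighbor).

Upper neighbor tone.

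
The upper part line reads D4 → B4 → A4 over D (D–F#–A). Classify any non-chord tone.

B4 is an appoggiatura.

The harmony at that moment is D major triad (D, F#, A); B4 is not a chord tone.
It is approached by leap up from D4 and left by step down to A4.
Leap in, step out — an appoggiatura.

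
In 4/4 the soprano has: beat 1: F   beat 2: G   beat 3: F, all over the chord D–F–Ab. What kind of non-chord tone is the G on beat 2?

The harmony at that moment is D diminished triad (D, F, Ab); G is not a chord tone.
It is approached by step up from F and left by step down to F.
Step away and step back to the same note — a neighbor tone (upper neighbor).

Upper neighbor tone.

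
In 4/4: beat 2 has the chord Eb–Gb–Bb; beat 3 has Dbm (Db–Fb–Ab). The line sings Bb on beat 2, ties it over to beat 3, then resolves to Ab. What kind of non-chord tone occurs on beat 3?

Suspension.

The harmony at that moment is Db minor triad (Db, Fb, Ab); Bb is not a chord tone.
It is held over (the same pitch as the preceding Bb) and left by step down to Ab.
Held over from the previous chord and resolving down by step — a suspension.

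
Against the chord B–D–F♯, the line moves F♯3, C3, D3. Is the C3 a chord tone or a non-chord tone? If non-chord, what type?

The harmony at that moment is B minor triad (B, D, F♯); C3 is not a chord tone.
It is approached by leap down from F♯3 and left by step up to D3.
Leap in, step out — an appoggiatura.

Non-chord tone — an appoggiatura.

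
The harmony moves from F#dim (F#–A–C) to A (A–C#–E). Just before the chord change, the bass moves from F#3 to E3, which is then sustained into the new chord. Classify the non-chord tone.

E3 is an anticipation.

The harmony at that moment is F# diminished triad (F#, A, C); E3 is not a chord tone.
It is approached by step down from F#3 and then sustained as the same pitch into the next harmony.
Arriving early and becoming a chord tone when the harmony changes — an anticipation.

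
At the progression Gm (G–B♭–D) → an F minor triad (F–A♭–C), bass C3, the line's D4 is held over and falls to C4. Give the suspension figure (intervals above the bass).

9–8 suspension.

At the second chord the bass is C3. The suspended D4 lies a ninth above the bass; after resolving down by step to C4, the interval above the bass becomes an octave.
Suspension figures are named by those two intervals: 9–8.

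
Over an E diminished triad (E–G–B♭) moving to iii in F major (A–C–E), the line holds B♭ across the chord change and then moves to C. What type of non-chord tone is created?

B♭ is a retardation.

The harmony at that moment is A minor triad (A, C, E); B♭ is not a chord tone.
It is held over (the same pitch as the preceding B♭) and left by step up to C.
Held over from the previous chord and resolving up by step — a retardation.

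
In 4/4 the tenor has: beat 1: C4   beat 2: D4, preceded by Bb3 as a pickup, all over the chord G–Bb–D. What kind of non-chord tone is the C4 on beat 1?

Passing tone.

The harmony at that moment is G minor triad (G, Bb, D); C4 is not a chord tone.
It is approached by step up from Bb3 and left by step up to D4.
Step in, step out in the same direction — a passing tone.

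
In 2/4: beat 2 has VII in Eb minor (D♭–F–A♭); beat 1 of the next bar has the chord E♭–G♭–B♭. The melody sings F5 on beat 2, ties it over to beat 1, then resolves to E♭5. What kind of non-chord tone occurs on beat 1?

The harmony at that moment is E♭ minor triad (E♭, G♭, B♭); F5 is not a chord tone.
It is held over (the same pitch as the preceding F5) and left by step down to E♭5.
Held over from the previous chord and resolving down by step — a suspension.

Suspension.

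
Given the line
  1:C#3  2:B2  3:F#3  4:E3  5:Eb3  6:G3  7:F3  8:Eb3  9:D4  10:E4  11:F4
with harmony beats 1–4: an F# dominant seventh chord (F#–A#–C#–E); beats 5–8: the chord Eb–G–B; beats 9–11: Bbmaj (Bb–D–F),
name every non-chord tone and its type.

B2 (beat 2) — escape tone; F3 (beat 7) — passing tone; E4 (beat 10) — passing tone.

The harmony at that moment is F# dominant seventh chord (F#, A#, C#, E); B2 is not a chord tone.
It is approached by step down from C#3 and left by leap up to F#3.
Step in, leap out — an escape tone.
The harmony at that moment is Eb augmented triad (Eb, G, B); F3 is not a chord tone.
It is approached by step down from G3 and left by step down to Eb3.
Step in, step out in the same direction — a passing tone.
The harmony at that moment is Bb major triad (Bb, D, F); E4 is not a chord tone.
It is approached by step up from D4 and left by step up to F4.
Step in, step out in the same direction — a passing tone.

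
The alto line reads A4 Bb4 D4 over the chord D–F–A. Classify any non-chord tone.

The harmony at that moment is D minor triad (D, F, A); Bb4 is not a chord tone.
It is approached by step up from A4 and left by leap down to D4.
Step in, leap out — an escape tone.

Bb4 is an escape tone.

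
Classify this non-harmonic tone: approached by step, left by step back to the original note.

Neighbor tone.

Approach: by step. Departure: by step in the opposite direction, back to the starting pitch.
Stepwise on both sides but reversing to return to the same chord tone — a neighbor tone. (Had it continued onward in the same direction it would be a passing tone instead.)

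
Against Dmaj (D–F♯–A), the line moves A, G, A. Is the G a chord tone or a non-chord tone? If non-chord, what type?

The harmony at that moment is D major triad (D, F♯, A); G is not a chord tone.
It is approached by step down from A and left by step up to A.
Step away and step back to the same note — a neighbor tone (lower neighbor).

Non-chord tone — a neighbor tone.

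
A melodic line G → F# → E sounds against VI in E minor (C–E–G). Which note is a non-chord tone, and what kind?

The harmony at that moment is C major triad (C, E, G); F# is not a chord tone.
It is approached by step down from G and left by step down to E.
Step in, step out in the same direction — a passing tone.

F# is a passing tone.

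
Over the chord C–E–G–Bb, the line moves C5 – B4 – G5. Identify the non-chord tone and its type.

The harmony at that moment is C dominant seventh chord (C, E, G, Bb); B4 is not a chord tone.
It is approached by step down from C5 and left by leap up to G5.
Step in, leap out — an escape tone.

B4 is an escape tone.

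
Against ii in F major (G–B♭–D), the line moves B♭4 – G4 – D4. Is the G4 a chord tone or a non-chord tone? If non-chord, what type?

Chord tone (the root of G minor triad).

G minor triad contains G, B♭, D; G is the root, so it is a chord tone.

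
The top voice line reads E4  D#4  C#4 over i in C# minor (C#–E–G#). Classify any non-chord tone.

D#4 is a passing tone.

The harmony at that moment is C# minor triad (C#, E, G#); D#4 is not a chord tone.
It is approached by step down from E4 and left by step down to C#4.
Step in, step out in the same direction — a passing tone.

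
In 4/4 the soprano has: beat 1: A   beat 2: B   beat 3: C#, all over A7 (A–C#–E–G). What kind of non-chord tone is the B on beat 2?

Passing tone.

The harmony at that moment is A dominant seventh chord (A, C#, E, G); B is not a chord tone.
It is approached by step up from A and left by step up to C#.
Step in, step out in the same direction — a passing tone.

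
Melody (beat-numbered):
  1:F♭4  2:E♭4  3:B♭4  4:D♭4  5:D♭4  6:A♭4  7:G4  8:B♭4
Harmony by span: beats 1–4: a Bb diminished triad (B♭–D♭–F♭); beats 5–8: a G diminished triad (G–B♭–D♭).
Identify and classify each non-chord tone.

E♭4 (beat 2) — escape tone; A♭4 (beat 6) — appoggiatura.

The harmony at that moment is B♭ diminished triad (B♭, D♭, F♭); E♭4 is not a chord tone.
It is approached by step down from F♭4 and left by leap up to B♭4.
Step in, leap out — an escape tone.
The harmony at that moment is G diminished triad (G, B♭, D♭); A♭4 is not a chord tone.
It is approached by leap up from D♭4 and left by step down to G4.
Leap in, step out — an appoggiatura.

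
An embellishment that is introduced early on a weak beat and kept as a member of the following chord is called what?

Approach: ahead of the chord change (typically by step), so it is dissonant against the current harmony. Departure: none — the same pitch is restated or held and is a chord tone of the new harmony.
Dissonant first, consonant once the harmony catches up: the note simply arrives early — an anticipation. (The reverse timing, consonant first and dissonant after the change, would be a suspension or retardation.)

Anticipation.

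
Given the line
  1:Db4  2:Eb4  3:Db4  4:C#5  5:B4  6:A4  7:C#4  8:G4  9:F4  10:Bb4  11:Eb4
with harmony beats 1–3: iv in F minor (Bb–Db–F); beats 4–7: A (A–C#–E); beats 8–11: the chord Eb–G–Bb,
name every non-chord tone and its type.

The harmony at that moment is Bb minor triad (Bb, Db, F); Eb4 is not a chord tone.
It is approached by step up from Db4 and left by step down to Db4.
Step away and step back to the same note — a neighbor tone (upper neighbor).
The harmony at that moment is A major triad (A, C#, E); B4 is not a chord tone.
It is approached by step down from C#5 and left by step down to A4.
Step in, step out in the same direction — a passing tone.
The harmony at that moment is Eb major triad (Eb, G, Bb); F4 is not a chord tone.
It is approached by step down from G4 and left by leap up to Bb4.
Step in, leap out — an escape tone.

Eb4 (beat 2) — neighbor tone; B4 (beat 5) — passing tone; F4 (beat 9) — escape tone.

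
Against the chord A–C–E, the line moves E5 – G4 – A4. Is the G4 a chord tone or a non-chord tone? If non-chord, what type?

The harmony at that moment is A minor triad (A, C, E); G4 is not a chord tone.
It is approached by leap down from E5 and left by step up to A4.
Leap in, step out — an appoggiatura.

Non-chord tone — an appoggiatura.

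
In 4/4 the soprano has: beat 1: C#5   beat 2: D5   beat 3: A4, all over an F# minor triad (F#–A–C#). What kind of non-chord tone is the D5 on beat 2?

Escape tone.

The harmony at that moment is F# minor triad (F#, A, C#); D5 is not a chord tone.
It is approached by step up from C#5 and left by leap down to A4.
Step in, leap out, on a weak beat — an escape tone.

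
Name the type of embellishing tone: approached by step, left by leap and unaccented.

Approach: by step. Departure: by leap. Metric position: weak.
Step in, leap out, from a weak position — an escape tone (échappée). (It is the mirror image of the appoggiatura, which leaps in and steps out on a strong beat.)

Escape tone.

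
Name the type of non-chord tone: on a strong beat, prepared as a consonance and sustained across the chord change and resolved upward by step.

Approach: by preparation — the pitch is first a chord tone, then held (tied or repeated) while the harmony changes under it. Departure: up by step. Metric position: strong.
A prepared dissonance that resolves upward by step — a retardation. (The same figure resolving downward would be a suspension.)

Retardation.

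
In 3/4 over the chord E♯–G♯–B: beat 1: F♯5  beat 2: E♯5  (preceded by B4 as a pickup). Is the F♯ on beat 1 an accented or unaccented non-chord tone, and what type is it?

The harmony at that moment is E♯ diminished triad (E♯, G♯, B); F♯5 is not a chord tone.
It is approached by leap up from B4 and left by step down to E♯5.
Leap in, step out — an appoggiatura.
It falls on the downbeat, so it is accented.

Accented appoggiatura.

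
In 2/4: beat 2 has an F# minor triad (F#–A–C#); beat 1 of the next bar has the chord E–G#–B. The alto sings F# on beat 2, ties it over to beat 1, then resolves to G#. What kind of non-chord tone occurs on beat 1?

Retardation.

The harmony at that moment is E major triad (E, G#, B); F# is not a chord tone.
It is held over (the same pitch as the preceding F#) and left by step up to G#.
Held over from the previous chord and resolving up by step — a retardation.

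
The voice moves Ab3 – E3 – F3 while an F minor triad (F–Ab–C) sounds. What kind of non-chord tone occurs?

E3 is an appoggiatura.

The harmony at that moment is F minor triad (F, Ab, C); E3 is not a chord tone.
It is approached by leap down from Ab3 and left by step up to F3.
Leap in, step out — an appoggiatura.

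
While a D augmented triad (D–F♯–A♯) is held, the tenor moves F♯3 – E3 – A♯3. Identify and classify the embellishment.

E3 is an escape tone.

The harmony at that moment is D augmented triad (D, F♯, A♯); E3 is not a chord tone.
It is approached by step down from F♯3 and left by leap up to A♯3.
Step in, leap out — an escape tone.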